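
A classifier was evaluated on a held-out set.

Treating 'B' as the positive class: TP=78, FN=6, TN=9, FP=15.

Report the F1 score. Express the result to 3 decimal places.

Precision = TP/(TP+FP) = 78/93 = 0.8387
Recall = TP/(TP+FN) = 78/84 = 0.9286
F1 = 2·TP/(2·TP+FP+FN) = 156/177 = 0.881

0.881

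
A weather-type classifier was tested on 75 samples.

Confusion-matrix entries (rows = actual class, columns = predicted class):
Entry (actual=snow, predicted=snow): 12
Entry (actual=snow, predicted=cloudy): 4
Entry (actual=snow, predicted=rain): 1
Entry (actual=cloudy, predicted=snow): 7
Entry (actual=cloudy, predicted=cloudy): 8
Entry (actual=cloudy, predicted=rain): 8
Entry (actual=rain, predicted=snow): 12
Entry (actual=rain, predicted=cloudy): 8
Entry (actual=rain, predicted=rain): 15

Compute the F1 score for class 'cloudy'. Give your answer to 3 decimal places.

0.372

One-vs-rest for 'cloudy': TP = diagonal; FP = other classes predicted 'cloudy'; FN = 'cloudy' predicted as other.
F1 score = 2·TP/(2·TP+FP+FN).
cloudy: TP=8, FP=4+8=12, FN=7+8=15 → 16/43 = 0.3721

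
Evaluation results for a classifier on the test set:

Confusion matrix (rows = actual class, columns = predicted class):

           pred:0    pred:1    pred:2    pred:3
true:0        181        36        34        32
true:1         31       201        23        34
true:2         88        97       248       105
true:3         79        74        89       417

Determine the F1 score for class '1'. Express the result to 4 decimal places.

0.5768

Take TP from the diagonal, FP from the rest of the '1' prediction marginal, FN from the rest of the '1' actual marginal.
F1 score = 2·TP/(2·TP+FP+FN).
1: TP=201, FP=36+97+74=207, FN=31+23+34=88 → 402/697 = 0.57676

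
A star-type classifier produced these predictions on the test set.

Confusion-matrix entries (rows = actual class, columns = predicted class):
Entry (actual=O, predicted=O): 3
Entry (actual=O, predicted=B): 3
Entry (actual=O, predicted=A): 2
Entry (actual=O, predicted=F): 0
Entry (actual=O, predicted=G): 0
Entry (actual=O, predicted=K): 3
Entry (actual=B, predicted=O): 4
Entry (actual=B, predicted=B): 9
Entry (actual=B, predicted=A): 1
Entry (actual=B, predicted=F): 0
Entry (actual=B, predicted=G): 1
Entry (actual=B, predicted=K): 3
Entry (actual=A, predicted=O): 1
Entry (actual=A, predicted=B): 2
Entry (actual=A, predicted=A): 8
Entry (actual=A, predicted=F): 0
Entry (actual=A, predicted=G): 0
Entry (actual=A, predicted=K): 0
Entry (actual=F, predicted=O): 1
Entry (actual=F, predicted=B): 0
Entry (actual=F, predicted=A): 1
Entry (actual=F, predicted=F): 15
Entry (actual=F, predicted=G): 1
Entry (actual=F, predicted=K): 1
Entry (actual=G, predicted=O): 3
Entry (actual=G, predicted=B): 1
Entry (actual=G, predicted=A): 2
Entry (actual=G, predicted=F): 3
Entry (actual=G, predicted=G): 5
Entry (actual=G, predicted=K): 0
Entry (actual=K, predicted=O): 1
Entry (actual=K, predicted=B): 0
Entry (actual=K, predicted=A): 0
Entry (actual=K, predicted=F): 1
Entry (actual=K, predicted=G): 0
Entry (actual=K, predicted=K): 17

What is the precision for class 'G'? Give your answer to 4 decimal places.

0.7143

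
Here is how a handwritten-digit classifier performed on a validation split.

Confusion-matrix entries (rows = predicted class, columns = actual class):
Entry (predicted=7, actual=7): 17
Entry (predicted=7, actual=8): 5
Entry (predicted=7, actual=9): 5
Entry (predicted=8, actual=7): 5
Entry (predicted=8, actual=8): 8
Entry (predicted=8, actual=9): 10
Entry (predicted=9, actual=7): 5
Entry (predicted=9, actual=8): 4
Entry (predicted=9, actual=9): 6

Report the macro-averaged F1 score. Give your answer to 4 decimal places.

0.4543

Per-class F1 score (2·TP/(2·TP+FP+FN)):
  7: TP=17, FP=5+5=10, FN=5+5=10 → 34/54 = 0.62963
  8: TP=8, FP=5+10=15, FN=5+4=9 → 16/40 = 0.40000
  9: TP=6, FP=5+4=9, FN=5+10=15 → 12/36 = 0.33333
Macro-F1 score = mean = (0.62963 + 0.40000 + 0.33333) / 3 = 0.4543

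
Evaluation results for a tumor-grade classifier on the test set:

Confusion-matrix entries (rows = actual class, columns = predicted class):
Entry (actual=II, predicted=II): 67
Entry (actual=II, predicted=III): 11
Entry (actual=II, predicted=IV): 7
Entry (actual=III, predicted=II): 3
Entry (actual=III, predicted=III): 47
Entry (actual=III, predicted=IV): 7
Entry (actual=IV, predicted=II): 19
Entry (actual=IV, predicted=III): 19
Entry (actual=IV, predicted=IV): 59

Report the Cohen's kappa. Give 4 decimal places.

0.5858

Observed agreement pₒ = trace/N = 173/239 = 0.72385
Expected agreement pₑ = Σ (rowᵢ·colᵢ)/N² = (85·89 + 57·77 + 97·73)/239² = 0.33324
κ = (pₒ − pₑ)/(1 − pₑ) = (0.72385 − 0.33324)/(1 − 0.33324) = 0.5858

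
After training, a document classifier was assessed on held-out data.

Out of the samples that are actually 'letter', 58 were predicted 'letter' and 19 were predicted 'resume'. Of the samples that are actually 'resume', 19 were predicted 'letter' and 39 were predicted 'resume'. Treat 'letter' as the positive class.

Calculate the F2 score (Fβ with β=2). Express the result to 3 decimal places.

0.753

Fβ = (1+β²)·TP / ((1+β²)·TP + β²·FN + FP), with β²=4
= 5·58 / (5·58 + 4·19 + 19) = 0.753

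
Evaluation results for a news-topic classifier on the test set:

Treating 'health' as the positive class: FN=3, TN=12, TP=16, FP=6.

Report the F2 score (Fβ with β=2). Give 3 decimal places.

0.816

Fβ = (1+β²)·TP / ((1+β²)·TP + β²·FN + FP), with β²=4
= 5·16 / (5·16 + 4·3 + 6) = 0.816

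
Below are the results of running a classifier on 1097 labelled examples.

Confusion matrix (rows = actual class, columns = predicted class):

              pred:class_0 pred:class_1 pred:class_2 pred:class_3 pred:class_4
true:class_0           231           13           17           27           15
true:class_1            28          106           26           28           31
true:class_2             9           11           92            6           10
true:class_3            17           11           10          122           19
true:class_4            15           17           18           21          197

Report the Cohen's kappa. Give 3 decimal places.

0.596

Observed agreement pₒ = trace/N = 748/1097 = 0.6819
Expected agreement pₑ = Σ (rowᵢ·colᵢ)/N² = (303·300 + 219·158 + 128·163 + 179·204 + 268·272)/1097² = 0.2125
κ = (pₒ − pₑ)/(1 − pₑ) = (0.6819 − 0.2125)/(1 − 0.2125) = 0.596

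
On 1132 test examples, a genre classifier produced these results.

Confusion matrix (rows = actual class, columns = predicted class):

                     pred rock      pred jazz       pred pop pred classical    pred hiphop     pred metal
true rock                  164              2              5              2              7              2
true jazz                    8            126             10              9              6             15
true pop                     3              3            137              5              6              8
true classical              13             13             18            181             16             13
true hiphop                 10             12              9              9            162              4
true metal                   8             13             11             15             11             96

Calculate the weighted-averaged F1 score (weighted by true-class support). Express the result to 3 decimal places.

0.763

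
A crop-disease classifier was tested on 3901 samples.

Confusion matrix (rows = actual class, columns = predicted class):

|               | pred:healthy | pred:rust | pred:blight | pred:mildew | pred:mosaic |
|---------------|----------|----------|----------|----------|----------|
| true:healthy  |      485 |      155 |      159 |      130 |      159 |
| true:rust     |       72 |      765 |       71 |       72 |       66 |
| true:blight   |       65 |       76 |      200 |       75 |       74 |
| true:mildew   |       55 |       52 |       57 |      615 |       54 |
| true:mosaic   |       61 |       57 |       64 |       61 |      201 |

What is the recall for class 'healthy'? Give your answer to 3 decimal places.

recall = TP/(TP+FN).
healthy: TP=485, FN=155+159+130+159=603 → 485/1088 = 0.4458

0.446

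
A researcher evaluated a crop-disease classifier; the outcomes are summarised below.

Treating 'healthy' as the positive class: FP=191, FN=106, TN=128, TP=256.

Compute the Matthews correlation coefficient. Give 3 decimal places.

MCC = (TP·TN − FP·FN) / √((TP+FP)(TP+FN)(TN+FP)(TN+FN))
Numerator = 256·128 − 191·106 = 12522
Denominator = √(447·362·319·234) = √12078767844 = 109903.4478
MCC = 12522 / 109903.4478 = 0.114

0.114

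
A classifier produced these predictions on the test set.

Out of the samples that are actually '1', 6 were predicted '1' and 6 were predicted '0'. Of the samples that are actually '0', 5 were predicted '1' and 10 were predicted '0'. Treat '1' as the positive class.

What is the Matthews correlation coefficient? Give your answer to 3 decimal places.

MCC = (TP·TN − FP·FN) / √((TP+FP)(TP+FN)(TN+FP)(TN+FN))
Numerator = 6·10 − 5·6 = 30
Denominator = √(11·12·15·16) = √31680 = 177.9888
MCC = 30 / 177.9888 = 0.169

0.169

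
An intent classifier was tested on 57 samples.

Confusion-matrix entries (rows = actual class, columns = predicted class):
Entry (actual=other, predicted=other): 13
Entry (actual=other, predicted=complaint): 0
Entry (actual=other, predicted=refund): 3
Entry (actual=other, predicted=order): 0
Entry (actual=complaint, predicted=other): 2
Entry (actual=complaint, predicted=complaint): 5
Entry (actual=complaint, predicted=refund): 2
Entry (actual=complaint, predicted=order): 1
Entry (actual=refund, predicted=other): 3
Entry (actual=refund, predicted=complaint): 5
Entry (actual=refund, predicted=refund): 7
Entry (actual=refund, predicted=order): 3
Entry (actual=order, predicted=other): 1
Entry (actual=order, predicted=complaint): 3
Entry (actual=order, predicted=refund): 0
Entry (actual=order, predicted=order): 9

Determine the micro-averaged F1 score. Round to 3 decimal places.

0.596

Micro-averaging pools counts across classes: ΣTP=34, ΣFP=23, ΣFN=23.
Micro-F1 score = 2·TP/(2·TP+FP+FN) on pooled counts = 0.596 (equals overall accuracy in single-label multiclass).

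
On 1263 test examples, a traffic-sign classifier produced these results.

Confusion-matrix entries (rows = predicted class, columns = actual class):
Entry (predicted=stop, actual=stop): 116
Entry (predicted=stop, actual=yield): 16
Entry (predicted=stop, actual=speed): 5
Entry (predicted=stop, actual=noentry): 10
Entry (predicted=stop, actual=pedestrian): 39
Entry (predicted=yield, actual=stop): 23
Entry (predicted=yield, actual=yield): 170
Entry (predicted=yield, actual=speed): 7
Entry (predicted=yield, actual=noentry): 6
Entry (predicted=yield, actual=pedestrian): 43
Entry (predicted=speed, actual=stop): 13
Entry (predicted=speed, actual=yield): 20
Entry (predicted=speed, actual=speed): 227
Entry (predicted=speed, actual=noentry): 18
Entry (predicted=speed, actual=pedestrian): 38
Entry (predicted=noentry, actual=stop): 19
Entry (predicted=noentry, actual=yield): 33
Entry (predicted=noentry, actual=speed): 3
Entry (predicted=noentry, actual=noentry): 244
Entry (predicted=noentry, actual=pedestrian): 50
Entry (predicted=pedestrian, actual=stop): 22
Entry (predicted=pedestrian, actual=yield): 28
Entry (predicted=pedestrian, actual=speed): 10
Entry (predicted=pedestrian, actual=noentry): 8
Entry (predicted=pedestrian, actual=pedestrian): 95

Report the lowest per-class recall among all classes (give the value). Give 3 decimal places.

Per-class recall (TP/(TP+FN)):
  stop: TP=116, FN=23+13+19+22=77 → 116/193 = 0.6010
  yield: TP=170, FN=16+20+33+28=97 → 170/267 = 0.6367
  speed: TP=227, FN=5+7+3+10=25 → 227/252 = 0.9008
  noentry: TP=244, FN=10+6+18+8=42 → 244/286 = 0.8531
  pedestrian: TP=95, FN=39+43+38+50=170 → 95/265 = 0.3585
Lowest is class 'pedestrian' with recall = 0.358.

0.358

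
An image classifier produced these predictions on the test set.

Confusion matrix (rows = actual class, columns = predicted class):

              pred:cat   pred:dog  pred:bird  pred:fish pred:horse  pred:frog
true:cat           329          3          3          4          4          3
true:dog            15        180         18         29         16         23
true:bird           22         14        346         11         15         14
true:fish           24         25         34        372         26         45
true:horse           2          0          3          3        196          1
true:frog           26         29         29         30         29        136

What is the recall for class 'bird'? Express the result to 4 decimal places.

0.8199

Take TP from the diagonal, FP from the rest of the 'bird' prediction marginal, FN from the rest of the 'bird' actual marginal.
recall = TP/(TP+FN).
bird: TP=346, FN=22+14+11+15+14=76 → 346/422 = 0.81991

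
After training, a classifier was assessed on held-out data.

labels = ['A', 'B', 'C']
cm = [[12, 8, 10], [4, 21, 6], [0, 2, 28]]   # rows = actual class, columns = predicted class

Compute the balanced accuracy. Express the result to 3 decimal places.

0.670

Balanced accuracy = mean of per-class recall.
  A: recall = 12/30 = 0.4000
  B: recall = 21/31 = 0.6774
  C: recall = 28/30 = 0.9333
Mean = (0.4000 + 0.6774 + 0.9333) / 3 = 0.670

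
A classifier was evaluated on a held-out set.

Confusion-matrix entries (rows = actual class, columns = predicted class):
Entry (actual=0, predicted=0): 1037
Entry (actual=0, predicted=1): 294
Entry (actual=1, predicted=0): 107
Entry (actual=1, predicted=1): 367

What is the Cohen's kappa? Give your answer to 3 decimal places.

Observed agreement pₒ = trace/N = 1404/1805 = 0.7778
Expected agreement pₑ = Σ (rowᵢ·colᵢ)/N² = (1331·1144 + 474·661)/1805² = 0.5635
κ = (pₒ − pₑ)/(1 − pₑ) = (0.7778 − 0.5635)/(1 − 0.5635) = 0.491

0.491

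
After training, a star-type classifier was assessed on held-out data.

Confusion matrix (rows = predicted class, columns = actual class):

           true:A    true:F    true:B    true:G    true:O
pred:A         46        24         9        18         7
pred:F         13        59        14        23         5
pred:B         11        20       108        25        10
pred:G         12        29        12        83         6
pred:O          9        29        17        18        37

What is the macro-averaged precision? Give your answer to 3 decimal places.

Per-class precision (TP/(TP+FP)):
  A: TP=46, FP=24+9+18+7=58 → 46/104 = 0.4423
  F: TP=59, FP=13+14+23+5=55 → 59/114 = 0.5175
  B: TP=108, FP=11+20+25+10=66 → 108/174 = 0.6207
  G: TP=83, FP=12+29+12+6=59 → 83/142 = 0.5845
  O: TP=37, FP=9+29+17+18=73 → 37/110 = 0.3364
Macro-precision = mean = (0.4423 + 0.5175 + 0.6207 + 0.5845 + 0.3364) / 5 = 0.500

0.500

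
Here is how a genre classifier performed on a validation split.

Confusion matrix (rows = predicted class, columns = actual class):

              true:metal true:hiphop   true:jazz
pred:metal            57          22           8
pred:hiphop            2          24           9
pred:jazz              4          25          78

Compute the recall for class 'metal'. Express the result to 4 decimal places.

Take TP from the diagonal, FP from the rest of the 'metal' prediction marginal, FN from the rest of the 'metal' actual marginal.
recall = TP/(TP+FN).
metal: TP=57, FN=2+4=6 → 57/63 = 0.90476

0.9048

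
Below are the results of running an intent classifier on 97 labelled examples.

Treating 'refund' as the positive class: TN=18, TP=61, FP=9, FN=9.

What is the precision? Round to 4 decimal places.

Precision = TP/(TP+FP) = 61/(61+9) = 61/70 = 0.8714

0.8714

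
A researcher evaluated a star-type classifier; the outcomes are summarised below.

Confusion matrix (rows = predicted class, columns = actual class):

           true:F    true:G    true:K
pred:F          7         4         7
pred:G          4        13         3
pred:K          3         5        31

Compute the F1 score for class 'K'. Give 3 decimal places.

F1 score = 2·TP/(2·TP+FP+FN).
K: TP=31, FP=3+5=8, FN=7+3=10 → 62/80 = 0.7750

0.775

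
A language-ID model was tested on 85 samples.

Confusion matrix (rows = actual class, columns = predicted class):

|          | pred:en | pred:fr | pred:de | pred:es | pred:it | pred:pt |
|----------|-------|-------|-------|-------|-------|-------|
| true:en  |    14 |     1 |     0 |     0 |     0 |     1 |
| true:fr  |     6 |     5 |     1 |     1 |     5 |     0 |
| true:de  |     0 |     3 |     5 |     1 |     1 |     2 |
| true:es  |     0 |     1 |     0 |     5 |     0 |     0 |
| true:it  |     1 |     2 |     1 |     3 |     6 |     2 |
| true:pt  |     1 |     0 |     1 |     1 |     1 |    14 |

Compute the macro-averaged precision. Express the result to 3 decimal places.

Per-class precision (TP/(TP+FP)):
  en: TP=14, FP=6+0+0+1+1=8 → 14/22 = 0.6364
  fr: TP=5, FP=1+3+1+2+0=7 → 5/12 = 0.4167
  de: TP=5, FP=0+1+0+1+1=3 → 5/8 = 0.6250
  es: TP=5, FP=0+1+1+3+1=6 → 5/11 = 0.4545
  it: TP=6, FP=0+5+1+0+1=7 → 6/13 = 0.4615
  pt: TP=14, FP=1+0+2+0+2=5 → 14/19 = 0.7368
Macro-precision = mean = (0.6364 + 0.4167 + 0.6250 + 0.4545 + 0.4615 + 0.7368) / 6 = 0.555

0.555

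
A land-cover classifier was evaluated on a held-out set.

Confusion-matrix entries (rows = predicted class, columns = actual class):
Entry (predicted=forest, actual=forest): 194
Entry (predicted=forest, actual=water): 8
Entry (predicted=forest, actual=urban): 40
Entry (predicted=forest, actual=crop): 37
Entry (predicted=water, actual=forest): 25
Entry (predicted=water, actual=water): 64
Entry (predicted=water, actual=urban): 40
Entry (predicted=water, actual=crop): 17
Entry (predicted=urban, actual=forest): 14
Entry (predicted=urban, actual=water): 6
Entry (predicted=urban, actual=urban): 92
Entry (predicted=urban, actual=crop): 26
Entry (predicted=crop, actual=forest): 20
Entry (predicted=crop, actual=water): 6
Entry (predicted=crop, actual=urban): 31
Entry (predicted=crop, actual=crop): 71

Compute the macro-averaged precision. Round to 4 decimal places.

Per-class precision (TP/(TP+FP)):
  forest: TP=194, FP=8+40+37=85 → 194/279 = 0.69534
  water: TP=64, FP=25+40+17=82 → 64/146 = 0.43836
  urban: TP=92, FP=14+6+26=46 → 92/138 = 0.66667
  crop: TP=71, FP=20+6+31=57 → 71/128 = 0.55469
Macro-precision = mean = (0.69534 + 0.43836 + 0.66667 + 0.55469) / 4 = 0.5888

0.5888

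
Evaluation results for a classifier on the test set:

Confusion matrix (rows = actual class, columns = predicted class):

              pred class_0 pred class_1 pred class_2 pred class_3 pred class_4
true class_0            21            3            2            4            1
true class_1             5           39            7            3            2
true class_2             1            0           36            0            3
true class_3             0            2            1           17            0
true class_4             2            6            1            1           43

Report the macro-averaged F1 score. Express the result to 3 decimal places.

Per-class F1 score (2·TP/(2·TP+FP+FN)):
  class_0: TP=21, FP=5+1+0+2=8, FN=3+2+4+1=10 → 42/60 = 0.7000
  class_1: TP=39, FP=3+0+2+6=11, FN=5+7+3+2=17 → 78/106 = 0.7358
  class_2: TP=36, FP=2+7+1+1=11, FN=1+0+0+3=4 → 72/87 = 0.8276
  class_3: TP=17, FP=4+3+0+1=8, FN=0+2+1+0=3 → 34/45 = 0.7556
  class_4: TP=43, FP=1+2+3+0=6, FN=2+6+1+1=10 → 86/102 = 0.8431
Macro-F1 score = mean = (0.7000 + 0.7358 + 0.8276 + 0.7556 + 0.8431) / 5 = 0.772

0.772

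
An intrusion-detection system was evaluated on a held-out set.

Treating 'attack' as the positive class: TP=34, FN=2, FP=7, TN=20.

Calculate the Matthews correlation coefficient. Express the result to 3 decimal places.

MCC = (TP·TN − FP·FN) / √((TP+FP)(TP+FN)(TN+FP)(TN+FN))
Numerator = 34·20 − 7·2 = 666
Denominator = √(41·36·27·22) = √876744 = 936.3461
MCC = 666 / 936.3461 = 0.711

0.711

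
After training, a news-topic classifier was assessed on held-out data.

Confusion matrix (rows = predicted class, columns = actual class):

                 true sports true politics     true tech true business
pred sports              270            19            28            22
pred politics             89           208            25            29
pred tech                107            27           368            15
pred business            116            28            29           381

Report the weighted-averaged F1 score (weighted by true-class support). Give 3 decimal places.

0.687

Per-class F1 score (2·TP/(2·TP+FP+FN)):
  sports: TP=270, FP=19+28+22=69, FN=89+107+116=312 → 540/921 = 0.5863
  politics: TP=208, FP=89+25+29=143, FN=19+27+28=74 → 416/633 = 0.6572
  tech: TP=368, FP=107+27+15=149, FN=28+25+29=82 → 736/967 = 0.7611
  business: TP=381, FP=116+28+29=173, FN=22+29+15=66 → 762/1001 = 0.7612
Weighted-F1 score = Σ (supportᵢ/N)·F1 scoreᵢ with N=1761: (582/1761)·0.5863 + (282/1761)·0.6572 + (450/1761)·0.7611 + (447/1761)·0.7612 = 0.687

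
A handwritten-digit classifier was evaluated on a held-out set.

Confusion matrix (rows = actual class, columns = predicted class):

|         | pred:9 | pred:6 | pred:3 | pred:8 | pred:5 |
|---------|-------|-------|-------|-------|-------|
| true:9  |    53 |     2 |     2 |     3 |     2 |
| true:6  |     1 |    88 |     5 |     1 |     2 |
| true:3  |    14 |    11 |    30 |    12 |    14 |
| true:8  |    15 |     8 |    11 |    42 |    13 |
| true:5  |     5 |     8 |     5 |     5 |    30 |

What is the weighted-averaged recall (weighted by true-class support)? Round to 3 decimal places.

Per-class recall (TP/(TP+FN)):
  9: TP=53, FN=2+2+3+2=9 → 53/62 = 0.8548
  6: TP=88, FN=1+5+1+2=9 → 88/97 = 0.9072
  3: TP=30, FN=14+11+12+14=51 → 30/81 = 0.3704
  8: TP=42, FN=15+8+11+13=47 → 42/89 = 0.4719
  5: TP=30, FN=5+8+5+5=23 → 30/53 = 0.5660
Weighted-recall = Σ (supportᵢ/N)·recallᵢ with N=382: (62/382)·0.8548 + (97/382)·0.9072 + (81/382)·0.3704 + (89/382)·0.4719 + (53/382)·0.5660 = 0.636

0.636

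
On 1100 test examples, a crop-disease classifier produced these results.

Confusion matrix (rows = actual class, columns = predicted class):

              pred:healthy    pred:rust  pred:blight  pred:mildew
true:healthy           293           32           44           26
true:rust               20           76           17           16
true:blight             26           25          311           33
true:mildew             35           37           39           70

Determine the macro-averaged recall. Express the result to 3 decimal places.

0.626

Per-class recall (TP/(TP+FN)):
  healthy: TP=293, FN=32+44+26=102 → 293/395 = 0.7418
  rust: TP=76, FN=20+17+16=53 → 76/129 = 0.5891
  blight: TP=311, FN=26+25+33=84 → 311/395 = 0.7873
  mildew: TP=70, FN=35+37+39=111 → 70/181 = 0.3867
Macro-recall = mean = (0.7418 + 0.5891 + 0.7873 + 0.3867) / 4 = 0.626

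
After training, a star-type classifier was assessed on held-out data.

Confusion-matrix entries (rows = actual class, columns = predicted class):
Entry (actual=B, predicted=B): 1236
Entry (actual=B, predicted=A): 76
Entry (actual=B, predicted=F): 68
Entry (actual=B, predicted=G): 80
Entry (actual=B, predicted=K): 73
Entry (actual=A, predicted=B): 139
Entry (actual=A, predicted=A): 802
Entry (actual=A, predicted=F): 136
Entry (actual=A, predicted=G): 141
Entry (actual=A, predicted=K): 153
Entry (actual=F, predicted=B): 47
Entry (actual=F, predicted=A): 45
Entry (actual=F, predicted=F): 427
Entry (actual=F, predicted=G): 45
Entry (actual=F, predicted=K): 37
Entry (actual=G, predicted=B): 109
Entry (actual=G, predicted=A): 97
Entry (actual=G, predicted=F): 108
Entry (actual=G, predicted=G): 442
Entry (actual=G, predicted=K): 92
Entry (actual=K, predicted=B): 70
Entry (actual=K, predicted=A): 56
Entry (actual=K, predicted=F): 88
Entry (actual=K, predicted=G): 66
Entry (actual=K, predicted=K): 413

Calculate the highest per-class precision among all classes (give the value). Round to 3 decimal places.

Per-class precision (TP/(TP+FP)):
  B: TP=1236, FP=139+47+109+70=365 → 1236/1601 = 0.7720
  A: TP=802, FP=76+45+97+56=274 → 802/1076 = 0.7454
  F: TP=427, FP=68+136+108+88=400 → 427/827 = 0.5163
  G: TP=442, FP=80+141+45+66=332 → 442/774 = 0.5711
  K: TP=413, FP=73+153+37+92=355 → 413/768 = 0.5378
Highest is class 'B' with precision = 0.772.

0.772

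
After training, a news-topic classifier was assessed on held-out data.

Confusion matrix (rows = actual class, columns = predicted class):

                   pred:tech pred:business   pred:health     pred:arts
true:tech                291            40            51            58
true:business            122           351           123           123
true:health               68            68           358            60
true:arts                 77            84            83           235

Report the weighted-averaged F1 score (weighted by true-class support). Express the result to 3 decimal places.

0.562

Per-class F1 score (2·TP/(2·TP+FP+FN)):
  tech: TP=291, FP=122+68+77=267, FN=40+51+58=149 → 582/998 = 0.5832
  business: TP=351, FP=40+68+84=192, FN=122+123+123=368 → 702/1262 = 0.5563
  health: TP=358, FP=51+123+83=257, FN=68+68+60=196 → 716/1169 = 0.6125
  arts: TP=235, FP=58+123+60=241, FN=77+84+83=244 → 470/955 = 0.4921
Weighted-F1 score = Σ (supportᵢ/N)·F1 scoreᵢ with N=2192: (440/2192)·0.5832 + (719/2192)·0.5563 + (554/2192)·0.6125 + (479/2192)·0.4921 = 0.562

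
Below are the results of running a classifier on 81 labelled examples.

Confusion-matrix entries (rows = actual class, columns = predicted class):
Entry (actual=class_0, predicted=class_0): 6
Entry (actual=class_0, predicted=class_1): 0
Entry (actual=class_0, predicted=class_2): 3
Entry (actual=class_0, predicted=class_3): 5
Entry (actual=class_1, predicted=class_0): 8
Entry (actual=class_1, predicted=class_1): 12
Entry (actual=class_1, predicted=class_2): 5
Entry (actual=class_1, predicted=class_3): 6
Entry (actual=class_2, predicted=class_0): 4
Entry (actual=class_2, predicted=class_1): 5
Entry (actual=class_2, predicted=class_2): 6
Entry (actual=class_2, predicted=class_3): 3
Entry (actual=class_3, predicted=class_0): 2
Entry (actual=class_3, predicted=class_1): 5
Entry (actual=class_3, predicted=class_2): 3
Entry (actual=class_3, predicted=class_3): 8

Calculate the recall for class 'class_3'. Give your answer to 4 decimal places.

recall = TP/(TP+FN).
class_3: TP=8, FN=2+5+3=10 → 8/18 = 0.44444

0.4444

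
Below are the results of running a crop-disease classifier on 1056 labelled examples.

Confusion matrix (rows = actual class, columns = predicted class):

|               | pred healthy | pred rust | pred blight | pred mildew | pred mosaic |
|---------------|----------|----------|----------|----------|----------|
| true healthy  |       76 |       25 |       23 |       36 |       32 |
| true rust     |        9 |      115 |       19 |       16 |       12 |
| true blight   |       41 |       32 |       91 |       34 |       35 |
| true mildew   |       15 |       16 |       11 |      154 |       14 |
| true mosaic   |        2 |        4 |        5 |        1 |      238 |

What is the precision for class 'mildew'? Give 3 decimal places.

precision = TP/(TP+FP).
mildew: TP=154, FP=36+16+34+1=87 → 154/241 = 0.6390

0.639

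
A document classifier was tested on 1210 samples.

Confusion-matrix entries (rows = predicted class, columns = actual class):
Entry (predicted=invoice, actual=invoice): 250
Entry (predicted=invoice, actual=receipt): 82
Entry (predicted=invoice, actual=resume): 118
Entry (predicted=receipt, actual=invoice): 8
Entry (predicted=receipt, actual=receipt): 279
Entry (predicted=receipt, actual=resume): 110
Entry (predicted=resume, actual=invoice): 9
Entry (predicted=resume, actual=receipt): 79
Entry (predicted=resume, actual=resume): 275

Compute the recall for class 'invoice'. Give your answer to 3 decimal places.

0.936

Treat 'invoice' as positive and all other classes as negative.
recall = TP/(TP+FN).
invoice: TP=250, FN=8+9=17 → 250/267 = 0.9363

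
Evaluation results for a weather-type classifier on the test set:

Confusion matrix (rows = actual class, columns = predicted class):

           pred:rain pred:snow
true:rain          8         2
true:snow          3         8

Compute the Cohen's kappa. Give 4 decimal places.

Observed agreement pₒ = trace/N = 16/21 = 0.76190
Expected agreement pₑ = Σ (rowᵢ·colᵢ)/N² = (10·11 + 11·10)/21² = 0.49887
κ = (pₒ − pₑ)/(1 − pₑ) = (0.76190 − 0.49887)/(1 − 0.49887) = 0.5249

0.5249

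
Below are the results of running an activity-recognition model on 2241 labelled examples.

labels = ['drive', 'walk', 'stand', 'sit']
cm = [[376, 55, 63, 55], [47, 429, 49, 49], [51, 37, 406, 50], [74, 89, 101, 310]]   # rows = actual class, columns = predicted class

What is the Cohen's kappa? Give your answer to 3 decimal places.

Observed agreement pₒ = trace/N = 1521/2241 = 0.6787
Expected agreement pₑ = Σ (rowᵢ·colᵢ)/N² = (549·548 + 574·610 + 544·619 + 574·464)/2241² = 0.2497
κ = (pₒ − pₑ)/(1 − pₑ) = (0.6787 − 0.2497)/(1 − 0.2497) = 0.572

0.572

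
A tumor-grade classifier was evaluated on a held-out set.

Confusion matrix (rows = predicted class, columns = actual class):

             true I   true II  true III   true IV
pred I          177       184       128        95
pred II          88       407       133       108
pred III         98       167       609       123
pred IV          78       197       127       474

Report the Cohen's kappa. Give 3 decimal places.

0.354

Observed agreement pₒ = trace/N = 1667/3193 = 0.5221
Expected agreement pₑ = Σ (rowᵢ·colᵢ)/N² = (441·584 + 955·736 + 997·997 + 800·876)/3193² = 0.2604
κ = (pₒ − pₑ)/(1 − pₑ) = (0.5221 − 0.2604)/(1 − 0.2604) = 0.354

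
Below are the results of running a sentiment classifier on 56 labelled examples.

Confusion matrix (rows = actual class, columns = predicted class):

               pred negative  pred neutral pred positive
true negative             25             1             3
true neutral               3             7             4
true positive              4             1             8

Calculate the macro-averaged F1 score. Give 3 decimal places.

0.667

Per-class F1 score (2·TP/(2·TP+FP+FN)):
  negative: TP=25, FP=3+4=7, FN=1+3=4 → 50/61 = 0.8197
  neutral: TP=7, FP=1+1=2, FN=3+4=7 → 14/23 = 0.6087
  positive: TP=8, FP=3+4=7, FN=4+1=5 → 16/28 = 0.5714
Macro-F1 score = mean = (0.8197 + 0.6087 + 0.5714) / 3 = 0.667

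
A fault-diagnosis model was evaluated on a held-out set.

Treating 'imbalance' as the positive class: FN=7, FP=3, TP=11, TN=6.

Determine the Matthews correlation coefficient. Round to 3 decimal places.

MCC = (TP·TN − FP·FN) / √((TP+FP)(TP+FN)(TN+FP)(TN+FN))
Numerator = 11·6 − 3·7 = 45
Denominator = √(14·18·9·13) = √29484 = 171.7091
MCC = 45 / 171.7091 = 0.262

0.262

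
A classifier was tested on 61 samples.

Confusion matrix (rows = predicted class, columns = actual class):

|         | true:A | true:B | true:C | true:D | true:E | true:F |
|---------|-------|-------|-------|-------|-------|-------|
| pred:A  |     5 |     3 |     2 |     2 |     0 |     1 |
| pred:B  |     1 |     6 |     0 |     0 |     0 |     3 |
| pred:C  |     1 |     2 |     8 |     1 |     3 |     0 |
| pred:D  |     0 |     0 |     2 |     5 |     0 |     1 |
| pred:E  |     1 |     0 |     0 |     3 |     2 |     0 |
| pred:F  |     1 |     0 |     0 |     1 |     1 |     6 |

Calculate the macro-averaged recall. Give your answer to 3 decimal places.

Per-class recall (TP/(TP+FN)):
  A: TP=5, FN=1+1+0+1+1=4 → 5/9 = 0.5556
  B: TP=6, FN=3+2+0+0+0=5 → 6/11 = 0.5455
  C: TP=8, FN=2+0+2+0+0=4 → 8/12 = 0.6667
  D: TP=5, FN=2+0+1+3+1=7 → 5/12 = 0.4167
  E: TP=2, FN=0+0+3+0+1=4 → 2/6 = 0.3333
  F: TP=6, FN=1+3+0+1+0=5 → 6/11 = 0.5455
Macro-recall = mean = (0.5556 + 0.5455 + 0.6667 + 0.4167 + 0.3333 + 0.5455) / 6 = 0.511

0.511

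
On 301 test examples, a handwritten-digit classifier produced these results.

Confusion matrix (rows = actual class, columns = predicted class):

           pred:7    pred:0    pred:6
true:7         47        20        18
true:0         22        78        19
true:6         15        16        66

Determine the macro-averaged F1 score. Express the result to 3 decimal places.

Per-class F1 score (2·TP/(2·TP+FP+FN)):
  7: TP=47, FP=22+15=37, FN=20+18=38 → 94/169 = 0.5562
  0: TP=78, FP=20+16=36, FN=22+19=41 → 156/233 = 0.6695
  6: TP=66, FP=18+19=37, FN=15+16=31 → 132/200 = 0.6600
Macro-F1 score = mean = (0.5562 + 0.6695 + 0.6600) / 3 = 0.629

0.629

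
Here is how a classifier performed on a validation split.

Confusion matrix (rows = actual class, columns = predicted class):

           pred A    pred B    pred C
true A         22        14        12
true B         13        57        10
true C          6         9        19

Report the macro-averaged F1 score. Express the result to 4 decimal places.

0.5712

Per-class F1 score (2·TP/(2·TP+FP+FN)):
  A: TP=22, FP=13+6=19, FN=14+12=26 → 44/89 = 0.49438
  B: TP=57, FP=14+9=23, FN=13+10=23 → 114/160 = 0.71250
  C: TP=19, FP=12+10=22, FN=6+9=15 → 38/75 = 0.50667
Macro-F1 score = mean = (0.49438 + 0.71250 + 0.50667) / 3 = 0.5712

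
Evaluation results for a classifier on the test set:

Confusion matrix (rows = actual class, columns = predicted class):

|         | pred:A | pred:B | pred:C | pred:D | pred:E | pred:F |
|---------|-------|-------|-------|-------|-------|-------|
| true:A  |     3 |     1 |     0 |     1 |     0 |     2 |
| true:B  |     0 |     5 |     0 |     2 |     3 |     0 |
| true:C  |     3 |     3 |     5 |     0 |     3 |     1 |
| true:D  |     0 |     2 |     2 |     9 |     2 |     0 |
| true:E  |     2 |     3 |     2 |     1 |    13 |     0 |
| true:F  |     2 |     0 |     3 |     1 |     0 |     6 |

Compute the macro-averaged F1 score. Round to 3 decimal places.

0.492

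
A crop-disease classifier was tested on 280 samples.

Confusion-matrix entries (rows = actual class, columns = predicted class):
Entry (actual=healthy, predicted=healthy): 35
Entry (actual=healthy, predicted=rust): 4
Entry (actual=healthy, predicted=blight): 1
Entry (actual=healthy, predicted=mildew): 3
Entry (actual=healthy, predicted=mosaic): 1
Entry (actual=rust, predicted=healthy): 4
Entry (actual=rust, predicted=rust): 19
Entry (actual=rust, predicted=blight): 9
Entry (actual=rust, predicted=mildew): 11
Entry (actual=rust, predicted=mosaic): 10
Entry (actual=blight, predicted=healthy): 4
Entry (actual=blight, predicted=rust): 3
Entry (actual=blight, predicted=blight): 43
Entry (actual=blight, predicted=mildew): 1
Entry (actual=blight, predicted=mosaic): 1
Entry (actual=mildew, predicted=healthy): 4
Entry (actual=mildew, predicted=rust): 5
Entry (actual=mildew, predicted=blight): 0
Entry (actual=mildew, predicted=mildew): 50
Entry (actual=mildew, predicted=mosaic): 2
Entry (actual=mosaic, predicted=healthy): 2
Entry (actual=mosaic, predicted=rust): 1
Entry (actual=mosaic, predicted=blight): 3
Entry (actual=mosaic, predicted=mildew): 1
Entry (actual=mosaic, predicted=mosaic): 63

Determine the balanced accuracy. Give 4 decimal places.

Balanced accuracy = mean of per-class recall.
  healthy: recall = 35/44 = 0.79545
  rust: recall = 19/53 = 0.35849
  blight: recall = 43/52 = 0.82692
  mildew: recall = 50/61 = 0.81967
  mosaic: recall = 63/70 = 0.90000
Mean = (0.79545 + 0.35849 + 0.82692 + 0.81967 + 0.90000) / 5 = 0.7401

0.7401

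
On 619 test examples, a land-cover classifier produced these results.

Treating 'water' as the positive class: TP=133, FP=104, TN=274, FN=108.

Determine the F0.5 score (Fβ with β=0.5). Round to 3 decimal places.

Fβ = (1+β²)·TP / ((1+β²)·TP + β²·FN + FP), with β²=1/4
= 1.25·133 / (1.25·133 + 0.25·108 + 104) = 0.559

0.559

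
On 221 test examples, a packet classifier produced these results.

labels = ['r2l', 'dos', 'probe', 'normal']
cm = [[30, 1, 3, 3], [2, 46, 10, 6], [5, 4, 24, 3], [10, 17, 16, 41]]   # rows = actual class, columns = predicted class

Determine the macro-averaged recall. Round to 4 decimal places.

Per-class recall (TP/(TP+FN)):
  r2l: TP=30, FN=1+3+3=7 → 30/37 = 0.81081
  dos: TP=46, FN=2+10+6=18 → 46/64 = 0.71875
  probe: TP=24, FN=5+4+3=12 → 24/36 = 0.66667
  normal: TP=41, FN=10+17+16=43 → 41/84 = 0.48810
Macro-recall = mean = (0.81081 + 0.71875 + 0.66667 + 0.48810) / 4 = 0.6711

0.6711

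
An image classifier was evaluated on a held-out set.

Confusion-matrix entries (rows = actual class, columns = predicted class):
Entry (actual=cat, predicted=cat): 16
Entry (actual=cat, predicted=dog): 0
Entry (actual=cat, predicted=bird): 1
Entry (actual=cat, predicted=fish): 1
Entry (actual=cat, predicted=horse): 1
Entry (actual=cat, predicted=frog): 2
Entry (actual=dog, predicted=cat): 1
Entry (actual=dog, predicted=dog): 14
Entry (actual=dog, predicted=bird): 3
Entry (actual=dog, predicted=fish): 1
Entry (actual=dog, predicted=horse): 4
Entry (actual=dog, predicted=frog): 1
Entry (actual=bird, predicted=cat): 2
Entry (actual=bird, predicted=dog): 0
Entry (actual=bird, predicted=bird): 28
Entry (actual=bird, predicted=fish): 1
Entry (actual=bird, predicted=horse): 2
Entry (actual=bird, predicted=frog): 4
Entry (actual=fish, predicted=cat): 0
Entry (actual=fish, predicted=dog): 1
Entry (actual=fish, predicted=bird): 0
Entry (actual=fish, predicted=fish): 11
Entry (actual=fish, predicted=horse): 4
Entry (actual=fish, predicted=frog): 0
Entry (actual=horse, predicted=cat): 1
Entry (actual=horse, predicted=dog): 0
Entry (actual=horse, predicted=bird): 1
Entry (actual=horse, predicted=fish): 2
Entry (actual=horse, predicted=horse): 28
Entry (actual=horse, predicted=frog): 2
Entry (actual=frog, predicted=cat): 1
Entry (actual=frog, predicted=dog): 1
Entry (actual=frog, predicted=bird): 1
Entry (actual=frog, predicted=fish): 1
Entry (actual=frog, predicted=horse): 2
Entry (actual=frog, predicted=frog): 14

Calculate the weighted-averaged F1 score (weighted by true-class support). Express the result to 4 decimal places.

0.7307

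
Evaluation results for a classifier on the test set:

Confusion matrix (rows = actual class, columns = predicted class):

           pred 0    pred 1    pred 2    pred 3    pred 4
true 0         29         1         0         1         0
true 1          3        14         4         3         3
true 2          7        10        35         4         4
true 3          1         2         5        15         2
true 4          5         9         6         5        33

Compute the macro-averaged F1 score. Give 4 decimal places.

0.6140

Per-class F1 score (2·TP/(2·TP+FP+FN)):
  0: TP=29, FP=3+7+1+5=16, FN=1+0+1+0=2 → 58/76 = 0.76316
  1: TP=14, FP=1+10+2+9=22, FN=3+4+3+3=13 → 28/63 = 0.44444
  2: TP=35, FP=0+4+5+6=15, FN=7+10+4+4=25 → 70/110 = 0.63636
  3: TP=15, FP=1+3+4+5=13, FN=1+2+5+2=10 → 30/53 = 0.56604
  4: TP=33, FP=0+3+4+2=9, FN=5+9+6+5=25 → 66/100 = 0.66000
Macro-F1 score = mean = (0.76316 + 0.44444 + 0.63636 + 0.56604 + 0.66000) / 5 = 0.6140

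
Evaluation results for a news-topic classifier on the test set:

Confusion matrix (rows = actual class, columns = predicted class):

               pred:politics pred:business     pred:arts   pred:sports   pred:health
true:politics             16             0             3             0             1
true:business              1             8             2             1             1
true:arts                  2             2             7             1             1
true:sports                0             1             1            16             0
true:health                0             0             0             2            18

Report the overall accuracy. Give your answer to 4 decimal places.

Accuracy = trace / total = (16+8+7+16+18=65) / 84 = 65/84 = 0.7738

0.7738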